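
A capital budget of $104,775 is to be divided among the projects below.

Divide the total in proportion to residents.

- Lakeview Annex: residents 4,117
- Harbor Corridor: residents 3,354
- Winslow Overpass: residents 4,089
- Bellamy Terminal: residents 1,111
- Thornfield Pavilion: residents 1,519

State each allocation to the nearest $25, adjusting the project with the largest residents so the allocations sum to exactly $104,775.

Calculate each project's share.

Residents total: 14,190.
Unrounded shares: Lakeview Annex 4,117/14,190 × $104,775 = 30,398.78; Harbor Corridor 3,354/14,190 × $104,775 = 24,765.00; Winslow Overpass 4,089/14,190 × $104,775 = 30,192.03; Bellamy Terminal 1,111/14,190 × $104,775 = 8,203.31; Thornfield Pavilion 1,519/14,190 × $104,775 = 11,215.87.
After rounding ($25): Lakeview Annex $30,400; Harbor Corridor $24,775; Winslow Overpass $30,200; Bellamy Terminal $8,200; Thornfield Pavilion $11,225. Sum = $104,800.
Difference $104,775 − $104,800 = −$25 applied to largest residents (Lakeview Annex): Lakeview Annex becomes $30,375.

Lakeview Annex: $30,375 | Harbor Corridor: $24,775 | Winslow Overpass: $30,200 | Bellamy Terminal: $8,200 | Thornfield Pavilion: $11,225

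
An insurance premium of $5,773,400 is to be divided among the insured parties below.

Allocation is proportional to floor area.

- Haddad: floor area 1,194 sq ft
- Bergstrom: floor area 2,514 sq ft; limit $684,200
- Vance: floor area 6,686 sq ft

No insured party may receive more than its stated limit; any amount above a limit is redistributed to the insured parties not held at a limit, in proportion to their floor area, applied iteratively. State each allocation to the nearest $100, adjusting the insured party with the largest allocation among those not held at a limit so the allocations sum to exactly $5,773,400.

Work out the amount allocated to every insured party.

Combined floor area = 10,394.
Proportional shares (ignoring caps): Haddad 663,213.35; Bergstrom 1,396,414.05; Vance 3,713,772.60.
Held at cap: Bergstrom ($684,200); remaining pool $5,089,200 reallocated over remaining floor area 7,880.
Redistributed shares: Haddad 771,130.05 → $771,100; Vance 4,318,069.95 → $4,318,100.

Haddad: $771,100; Bergstrom: $684,200; Vance: $4,318,100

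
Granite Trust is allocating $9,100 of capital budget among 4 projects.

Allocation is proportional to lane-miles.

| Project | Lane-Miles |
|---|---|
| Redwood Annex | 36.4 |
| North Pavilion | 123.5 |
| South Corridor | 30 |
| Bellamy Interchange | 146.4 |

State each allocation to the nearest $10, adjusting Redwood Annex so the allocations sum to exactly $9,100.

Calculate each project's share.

Redwood Annex: $990 · North Pavilion: $3,340 · South Corridor: $810 · Bellamy Interchange: $3,960

Sum of lane-miles: 336.3.
Raw shares: Redwood Annex 36.4/336.3 × $9,100 = 984.95; North Pavilion 123.5/336.3 × $9,100 = 3,341.81; South Corridor 30/336.3 × $9,100 = 811.78; Bellamy Interchange 146.4/336.3 × $9,100 = 3,961.46.
Rounded to nearest $10: Redwood Annex $980; North Pavilion $3,340; South Corridor $810; Bellamy Interchange $3,960. Sum = $9,090.
Difference $9,100 − $9,090 = +$10 applied to Redwood Annex: Redwood Annex becomes $990.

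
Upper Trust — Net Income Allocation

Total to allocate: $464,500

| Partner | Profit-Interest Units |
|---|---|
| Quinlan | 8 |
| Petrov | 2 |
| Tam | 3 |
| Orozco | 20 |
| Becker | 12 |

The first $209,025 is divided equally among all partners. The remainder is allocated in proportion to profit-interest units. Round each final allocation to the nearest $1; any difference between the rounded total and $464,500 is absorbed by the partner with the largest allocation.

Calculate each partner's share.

Quinlan: $87,223; Petrov: $53,159; Tam: $58,837; Orozco: $155,349; Becker: $109,932

$209,025 shared equally gives $41,805 per partner.
Remainder $255,475 by profit-interest units (total 45): Quinlan 45,417.78 → $45,418; Petrov 11,354.44 → $11,354; Tam 17,031.67 → $17,032; Orozco 113,544.44 → $113,544; Becker 68,126.67 → $68,127.
Totals: Quinlan $41,805 + $45,418 = $87,223; Petrov $41,805 + $11,354 = $53,159; Tam $41,805 + $17,032 = $58,837; Orozco $41,805 + $113,544 = $155,349; Becker $41,805 + $68,127 = $109,932.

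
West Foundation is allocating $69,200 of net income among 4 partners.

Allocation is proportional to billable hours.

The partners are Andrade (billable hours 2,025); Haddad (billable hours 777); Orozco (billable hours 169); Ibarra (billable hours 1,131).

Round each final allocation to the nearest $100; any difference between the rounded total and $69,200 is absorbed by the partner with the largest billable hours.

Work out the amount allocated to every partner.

Total billable hours = 4,102.
Pro-rata amounts: Andrade 2,025/4,102 × $69,200 = 34,161.38; Haddad 777/4,102 × $69,200 = 13,107.85; Orozco 169/4,102 × $69,200 = 2,851.00; Ibarra 1,131/4,102 × $69,200 = 19,079.77.
After rounding ($100): Andrade $34,200; Haddad $13,100; Orozco $2,900; Ibarra $19,100. Sum = $69,300.
Difference $69,200 − $69,300 = −$100 applied to largest billable hours (Andrade): Andrade becomes $34,100.

Andrade: $34,100; Haddad: $13,100; Orozco: $2,900; Ibarra: $19,100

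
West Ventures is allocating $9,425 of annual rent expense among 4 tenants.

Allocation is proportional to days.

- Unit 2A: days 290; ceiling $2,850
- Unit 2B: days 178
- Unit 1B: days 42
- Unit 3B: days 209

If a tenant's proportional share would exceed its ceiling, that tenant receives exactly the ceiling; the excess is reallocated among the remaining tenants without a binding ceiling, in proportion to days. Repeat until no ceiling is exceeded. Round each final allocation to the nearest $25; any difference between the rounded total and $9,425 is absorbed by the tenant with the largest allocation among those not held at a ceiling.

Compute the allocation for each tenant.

Days total: 719.
Pro-rata shares before constraints: Unit 2A 3,801.46; Unit 2B 2,333.31; Unit 1B 550.56; Unit 3B 2,739.67.
Held at cap: Unit 2A ($2,850); balance $6,575 reallocated over remaining days 429.
Redistributed shares: Unit 2B 2,728.09 → $2,725; Unit 1B 643.71 → $650; Unit 3B 3,203.21 → $3,200.

Unit 2A: $2,850; Unit 2B: $2,725; Unit 1B: $650; Unit 3B: $3,200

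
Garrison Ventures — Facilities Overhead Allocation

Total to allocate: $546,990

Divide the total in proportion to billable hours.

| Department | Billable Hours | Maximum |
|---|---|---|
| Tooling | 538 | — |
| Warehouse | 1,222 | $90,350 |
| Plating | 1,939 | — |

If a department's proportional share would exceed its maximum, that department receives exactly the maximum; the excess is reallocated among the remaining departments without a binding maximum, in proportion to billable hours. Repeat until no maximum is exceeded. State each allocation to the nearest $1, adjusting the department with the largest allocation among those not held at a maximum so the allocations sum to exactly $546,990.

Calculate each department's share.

Billable hours total: 3,699.
Pro-rata shares before constraints: Tooling 79,556.80; Warehouse 180,703.37; Plating 286,729.82.
Cap binds for Warehouse ($90,350); balance $456,640 reallocated over remaining billable hours 2,477.
Remaining shares: Tooling 99,181.40 → $99,181; Plating 357,458.60 → $357,459.

Tooling: $99,181 | Warehouse: $90,350 | Plating: $357,459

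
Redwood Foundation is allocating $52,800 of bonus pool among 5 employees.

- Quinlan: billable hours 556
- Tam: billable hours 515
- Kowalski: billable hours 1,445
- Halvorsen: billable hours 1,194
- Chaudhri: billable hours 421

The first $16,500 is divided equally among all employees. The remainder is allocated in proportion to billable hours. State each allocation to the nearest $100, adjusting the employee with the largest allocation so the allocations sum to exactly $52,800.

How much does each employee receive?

Quinlan: $8,200 · Tam: $7,800 · Kowalski: $16,000 · Halvorsen: $13,800 · Chaudhri: $7,000

Equal tier: $16,500 ÷ 5 = $3,300 apiece.
Remainder $36,300 by billable hours (total 4,131): Quinlan 4,885.69 → $4,900; Tam 4,525.42 → $4,500; Kowalski 12,697.53 → $12,700; Halvorsen 10,491.94 → $10,500; Chaudhri 3,699.42 → $3,700.
Totals: Quinlan $3,300 + $4,900 = $8,200; Tam $3,300 + $4,500 = $7,800; Kowalski $3,300 + $12,700 = $16,000; Halvorsen $3,300 + $10,500 = $13,800; Chaudhri $3,300 + $3,700 = $7,000.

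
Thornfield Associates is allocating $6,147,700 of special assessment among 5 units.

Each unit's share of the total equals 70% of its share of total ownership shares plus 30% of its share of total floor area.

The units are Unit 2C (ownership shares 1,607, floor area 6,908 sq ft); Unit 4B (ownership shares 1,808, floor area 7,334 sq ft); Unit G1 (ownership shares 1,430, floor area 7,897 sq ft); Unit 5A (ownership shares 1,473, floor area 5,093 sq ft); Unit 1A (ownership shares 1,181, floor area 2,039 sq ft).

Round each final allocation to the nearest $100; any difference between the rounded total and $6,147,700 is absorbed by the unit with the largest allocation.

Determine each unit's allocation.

Totals — ownership shares 7,499, floor area 29,271.
Composite weights (70% ownership shares + 30% floor area): Unit 2C 0.2208; Unit 4B 0.2439; Unit G1 0.2144; Unit 5A 0.1897; Unit 1A 0.1311.
Raw shares: Unit 2C 1,357,455.92; Unit 4B 1,499,643.60; Unit G1 1,318,197.38; Unit 5A 1,166,198.74; Unit 1A 806,204.35.
After rounding ($100): Unit 2C $1,357,500; Unit 4B $1,499,600; Unit G1 $1,318,200; Unit 5A $1,166,200; Unit 1A $806,200. Sum = $6,147,700.
Rounded total matches; no reconciliation needed.

Unit 2C: $1,357,500; Unit 4B: $1,499,600; Unit G1: $1,318,200; Unit 5A: $1,166,200; Unit 1A: $806,200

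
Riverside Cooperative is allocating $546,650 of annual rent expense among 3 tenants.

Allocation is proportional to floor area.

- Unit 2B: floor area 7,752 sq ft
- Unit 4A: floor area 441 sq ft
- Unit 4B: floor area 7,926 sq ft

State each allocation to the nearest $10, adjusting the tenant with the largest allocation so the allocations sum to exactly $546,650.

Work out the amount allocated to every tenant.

Unit 2B: $262,900 · Unit 4A: $14,960 · Unit 4B: $268,790

Sum of floor area: 16,119.
Unrounded shares: Unit 2B 7,752/16,119 × $546,650 = 262,896.63; Unit 4A 441/16,119 × $546,650 = 14,955.81; Unit 4B 7,926/16,119 × $546,650 = 268,797.56.
Rounded to nearest $10: Unit 2B $262,900; Unit 4A $14,960; Unit 4B $268,800. Sum = $546,660.
Difference $546,650 − $546,660 = −$10 applied to largest allocation (Unit 4B): Unit 4B becomes $268,790.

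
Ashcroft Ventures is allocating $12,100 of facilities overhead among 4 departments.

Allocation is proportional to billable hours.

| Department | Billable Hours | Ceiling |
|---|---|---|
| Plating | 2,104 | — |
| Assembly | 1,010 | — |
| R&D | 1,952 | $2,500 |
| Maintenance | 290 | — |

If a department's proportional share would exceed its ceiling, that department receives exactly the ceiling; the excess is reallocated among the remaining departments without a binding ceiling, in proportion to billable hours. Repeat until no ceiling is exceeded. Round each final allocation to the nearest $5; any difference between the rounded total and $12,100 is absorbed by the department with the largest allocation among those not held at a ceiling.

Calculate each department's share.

Plating: $5,930 · Assembly: $2,850 · R&D: $2,500 · Maintenance: $820

Total billable hours = 5,356.
Pro-rata shares before constraints: Plating 4,753.25; Assembly 2,281.74; R&D 4,409.86; Maintenance 655.15.
Cap binds for R&D ($2,500); balance $9,600 reallocated over remaining billable hours 3,404.
Remaining shares: Plating 5,933.73 → $5,935; Assembly 2,848.41 → $2,850; Maintenance 817.86 → $820.
Rounding difference −$5 applied to Plating → $5,930.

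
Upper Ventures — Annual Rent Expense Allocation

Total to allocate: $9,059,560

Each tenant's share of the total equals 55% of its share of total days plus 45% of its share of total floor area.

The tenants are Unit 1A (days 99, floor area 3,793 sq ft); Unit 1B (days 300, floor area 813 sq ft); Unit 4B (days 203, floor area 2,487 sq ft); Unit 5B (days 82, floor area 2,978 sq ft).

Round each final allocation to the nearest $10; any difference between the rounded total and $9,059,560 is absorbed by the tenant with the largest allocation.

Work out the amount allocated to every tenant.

Days total 684; floor area total 10,071.
Blended shares (55% days + 45% floor area): Unit 1A 0.2491; Unit 1B 0.2776; Unit 4B 0.2744; Unit 5B 0.1990.
Raw shares: Unit 1A 2,256,618.11; Unit 1B 2,514,527.52; Unit 4B 2,485,553.70; Unit 5B 1,802,860.68.
Rounded to nearest $10: Unit 1A $2,256,620; Unit 1B $2,514,530; Unit 4B $2,485,550; Unit 5B $1,802,860. Sum = $9,059,560.
Sum already equals the total — no adjustment.

Unit 1A: $2,256,620 · Unit 1B: $2,514,530 · Unit 4B: $2,485,550 · Unit 5B: $1,802,860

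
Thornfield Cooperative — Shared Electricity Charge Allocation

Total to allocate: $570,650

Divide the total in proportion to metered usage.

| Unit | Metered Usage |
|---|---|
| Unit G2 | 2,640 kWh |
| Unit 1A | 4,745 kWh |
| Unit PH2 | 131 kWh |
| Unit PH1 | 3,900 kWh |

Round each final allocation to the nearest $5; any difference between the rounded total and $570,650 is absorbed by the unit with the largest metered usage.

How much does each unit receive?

Unit G2: $131,965; Unit 1A: $237,185; Unit PH2: $6,550; Unit PH1: $194,950

Sum of metered usage: 11,416.
Proportional shares: Unit G2 2,640/11,416 × $570,650 = 131,965.31; Unit 1A 4,745/11,416 × $570,650 = 237,187.65; Unit PH2 131/11,416 × $570,650 = 6,548.28; Unit PH1 3,900/11,416 × $570,650 = 194,948.76.
After rounding ($5): Unit G2 $131,965; Unit 1A $237,190; Unit PH2 $6,550; Unit PH1 $194,950. Sum = $570,655.
Difference $570,650 − $570,655 = −$5 applied to largest metered usage (Unit 1A): Unit 1A becomes $237,185.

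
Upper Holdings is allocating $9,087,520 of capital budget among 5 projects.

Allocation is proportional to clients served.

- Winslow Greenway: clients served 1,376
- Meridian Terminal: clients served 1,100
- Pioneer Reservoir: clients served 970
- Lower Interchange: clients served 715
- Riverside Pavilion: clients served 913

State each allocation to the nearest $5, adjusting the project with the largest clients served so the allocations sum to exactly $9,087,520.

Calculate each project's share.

Winslow Greenway: $2,464,415; Meridian Terminal: $1,970,095; Pioneer Reservoir: $1,737,265; Lower Interchange: $1,280,565; Riverside Pavilion: $1,635,180

Clients served total: 1,376 + 1,100 + 970 + 715 + 913 = 5,074.
Pro-rata amounts: Winslow Greenway 2,464,412.20; Meridian Terminal 1,970,096.96; Pioneer Reservoir 1,737,267.32; Lower Interchange 1,280,563.03; Riverside Pavilion 1,635,180.48.
At nearest $5: Winslow Greenway $2,464,410; Meridian Terminal $1,970,095; Pioneer Reservoir $1,737,265; Lower Interchange $1,280,565; Riverside Pavilion $1,635,180. Sum = $9,087,515.
Difference $9,087,520 − $9,087,515 = +$5 applied to largest clients served (Winslow Greenway): Winslow Greenway becomes $2,464,415.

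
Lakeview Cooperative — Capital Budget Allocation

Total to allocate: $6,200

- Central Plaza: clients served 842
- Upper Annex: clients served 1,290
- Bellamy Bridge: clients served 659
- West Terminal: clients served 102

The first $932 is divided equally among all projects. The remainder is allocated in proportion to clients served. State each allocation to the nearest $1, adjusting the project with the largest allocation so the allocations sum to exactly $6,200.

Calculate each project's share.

Central Plaza: $1,766; Upper Annex: $2,582; Bellamy Bridge: $1,433; West Terminal: $419

Equal tier: $932 ÷ 4 = $233 apiece.
Remainder $5,268 by clients served (total 2,893): Central Plaza 1,533.24 → $1,533; Upper Annex 2,349.02 → $2,349; Bellamy Bridge 1,200.00 → $1,200; West Terminal 185.74 → $186.
Totals: Central Plaza $233 + $1,533 = $1,766; Upper Annex $233 + $2,349 = $2,582; Bellamy Bridge $233 + $1,200 = $1,433; West Terminal $233 + $186 = $419.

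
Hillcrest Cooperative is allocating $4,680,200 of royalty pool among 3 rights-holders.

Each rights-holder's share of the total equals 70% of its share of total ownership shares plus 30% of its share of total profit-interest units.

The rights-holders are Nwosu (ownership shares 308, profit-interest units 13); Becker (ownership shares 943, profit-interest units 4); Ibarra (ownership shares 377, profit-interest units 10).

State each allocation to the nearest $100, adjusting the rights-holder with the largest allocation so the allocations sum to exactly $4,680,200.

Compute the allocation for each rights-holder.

Nwosu: $1,295,800; Becker: $2,105,700; Ibarra: $1,278,700

Ownership shares total 1,628; profit-interest units total 27.
Combined weights (70% ownership shares + 30% profit-interest units): Nwosu 0.2769; Becker 0.4499; Ibarra 0.2732.
Proportional shares: Nwosu 1,295,839.16; Becker 2,105,674.75; Ibarra 1,278,686.09.
After rounding ($100): Nwosu $1,295,800; Becker $2,105,700; Ibarra $1,278,700. Sum = $4,680,200.
No rounding difference to absorb.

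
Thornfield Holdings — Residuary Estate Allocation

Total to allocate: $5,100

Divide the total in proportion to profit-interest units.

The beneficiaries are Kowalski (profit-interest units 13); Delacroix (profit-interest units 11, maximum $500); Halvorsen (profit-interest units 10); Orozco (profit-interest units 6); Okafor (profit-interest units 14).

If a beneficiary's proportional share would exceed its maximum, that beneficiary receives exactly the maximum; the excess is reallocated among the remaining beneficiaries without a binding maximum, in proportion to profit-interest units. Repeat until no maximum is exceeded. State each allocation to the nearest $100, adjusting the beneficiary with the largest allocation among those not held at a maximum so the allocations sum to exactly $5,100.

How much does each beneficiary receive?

Profit-interest units total: 54.
Unconstrained shares: Kowalski 1,227.78; Delacroix 1,038.89; Halvorsen 944.44; Orozco 566.67; Okafor 1,322.22.
Held at cap: Delacroix ($500); balance $4,600 reallocated over remaining profit-interest units 43.
Shares after redistribution: Kowalski 1,390.70 → $1,400; Halvorsen 1,069.77 → $1,100; Orozco 641.86 → $600; Okafor 1,497.67 → $1,500.

Kowalski: $1,400; Delacroix: $500; Halvorsen: $1,100; Orozco: $600; Okafor: $1,500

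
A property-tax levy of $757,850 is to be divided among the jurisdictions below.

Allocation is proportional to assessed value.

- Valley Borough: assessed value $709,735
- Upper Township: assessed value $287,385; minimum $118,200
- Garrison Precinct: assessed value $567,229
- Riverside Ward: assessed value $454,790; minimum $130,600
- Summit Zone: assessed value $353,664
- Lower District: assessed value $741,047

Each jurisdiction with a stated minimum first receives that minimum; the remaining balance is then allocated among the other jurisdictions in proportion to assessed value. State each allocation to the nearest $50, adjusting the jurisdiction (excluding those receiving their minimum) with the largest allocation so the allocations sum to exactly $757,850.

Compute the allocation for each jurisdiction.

Valley Borough: $152,350 | Upper Township: $118,200 | Garrison Precinct: $121,750 | Riverside Ward: $130,600 | Summit Zone: $75,900 | Lower District: $159,050

Guaranteed amounts: Upper Township $118,200; Riverside Ward $130,600. Remaining pool $509,050.
Remaining pool split over remaining assessed value 2,371,675: Valley Borough 152,335.63 → $152,350; Garrison Precinct 121,748.52 → $121,750; Summit Zone 75,909.50 → $75,900; Lower District 159,056.35 → $159,050.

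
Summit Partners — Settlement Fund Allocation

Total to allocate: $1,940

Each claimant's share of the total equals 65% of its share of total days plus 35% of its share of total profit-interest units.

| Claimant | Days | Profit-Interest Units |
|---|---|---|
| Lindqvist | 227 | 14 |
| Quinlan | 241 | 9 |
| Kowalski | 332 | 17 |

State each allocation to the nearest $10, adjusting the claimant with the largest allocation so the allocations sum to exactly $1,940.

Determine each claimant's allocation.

Days total 800; profit-interest units total 40.
Combined weights (65% days + 35% profit-interest units): Lindqvist 0.3069; Quinlan 0.2746; Kowalski 0.4185.
Proportional shares: Lindqvist 595.46; Quinlan 532.65; Kowalski 811.89.
Rounded to nearest $10: Lindqvist $600; Quinlan $530; Kowalski $810. Sum = $1,940.
Sum already equals the total — no adjustment.

Lindqvist: $600 · Quinlan: $530 · Kowalski: $810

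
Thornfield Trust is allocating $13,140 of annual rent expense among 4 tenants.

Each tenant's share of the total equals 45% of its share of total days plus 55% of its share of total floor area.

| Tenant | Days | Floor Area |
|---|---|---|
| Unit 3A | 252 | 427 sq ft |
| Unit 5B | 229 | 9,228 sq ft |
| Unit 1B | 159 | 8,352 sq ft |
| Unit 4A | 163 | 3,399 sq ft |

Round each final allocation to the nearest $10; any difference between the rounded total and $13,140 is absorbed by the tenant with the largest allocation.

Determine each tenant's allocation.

Unit 3A: $2,000 · Unit 5B: $4,800 · Unit 1B: $3,990 · Unit 4A: $2,350

Days total 803; floor area total 21,406.
Composite weights (45% days + 55% floor area): Unit 3A 0.1522; Unit 5B 0.3654; Unit 1B 0.3037; Unit 4A 0.1787.
Unrounded shares: Unit 3A 1,999.80; Unit 5B 4,801.79; Unit 1B 3,990.58; Unit 4A 2,347.83.
At nearest $10: Unit 3A $2,000; Unit 5B $4,800; Unit 1B $3,990; Unit 4A $2,350. Sum = $13,140.
Sum already equals the total — no adjustment.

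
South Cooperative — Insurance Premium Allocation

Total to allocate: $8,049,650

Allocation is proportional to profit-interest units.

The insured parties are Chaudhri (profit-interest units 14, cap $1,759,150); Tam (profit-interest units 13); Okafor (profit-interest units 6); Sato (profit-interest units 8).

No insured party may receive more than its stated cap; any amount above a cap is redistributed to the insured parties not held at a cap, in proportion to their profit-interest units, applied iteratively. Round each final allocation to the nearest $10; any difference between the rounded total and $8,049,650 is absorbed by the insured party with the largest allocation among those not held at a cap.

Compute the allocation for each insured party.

Total profit-interest units = 41.
Pro-rata shares before constraints: Chaudhri 2,748,660.98; Tam 2,552,328.05; Okafor 1,177,997.56; Sato 1,570,663.41.
Cap binds for Chaudhri ($1,759,150); balance $6,290,500 reallocated over remaining profit-interest units 27.
Remaining shares: Tam 3,028,759.26 → $3,028,760; Okafor 1,397,888.89 → $1,397,890; Sato 1,863,851.85 → $1,863,850.

Chaudhri: $1,759,150 | Tam: $3,028,760 | Okafor: $1,397,890 | Sato: $1,863,850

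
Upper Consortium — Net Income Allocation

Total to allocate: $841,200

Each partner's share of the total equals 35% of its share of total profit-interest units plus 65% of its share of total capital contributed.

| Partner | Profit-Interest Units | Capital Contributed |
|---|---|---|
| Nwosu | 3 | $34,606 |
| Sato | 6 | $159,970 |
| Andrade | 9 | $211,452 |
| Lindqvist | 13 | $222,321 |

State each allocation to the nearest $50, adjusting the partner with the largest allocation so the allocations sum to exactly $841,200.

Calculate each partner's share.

Nwosu: $58,600 · Sato: $196,200 · Andrade: $269,500 · Lindqvist: $316,900

Totals — profit-interest units 31, capital contributed 628,349.
Composite weights (35% profit-interest units + 65% capital contributed): Nwosu 0.0697; Sato 0.2332; Andrade 0.3204; Lindqvist 0.3768.
Proportional shares: Nwosu 58,605.89; Sato 196,188.04; Andrade 269,479.18; Lindqvist 316,926.90.
After rounding ($50): Nwosu $58,600; Sato $196,200; Andrade $269,500; Lindqvist $316,950. Sum = $841,250.
Difference $841,200 − $841,250 = −$50 applied to largest allocation (Lindqvist): Lindqvist becomes $316,900.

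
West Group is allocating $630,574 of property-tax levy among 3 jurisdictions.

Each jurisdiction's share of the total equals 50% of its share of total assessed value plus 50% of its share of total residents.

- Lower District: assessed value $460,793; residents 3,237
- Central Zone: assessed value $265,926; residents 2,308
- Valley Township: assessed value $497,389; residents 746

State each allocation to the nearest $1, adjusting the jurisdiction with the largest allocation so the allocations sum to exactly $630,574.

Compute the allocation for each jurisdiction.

Lower District: $280,913; Central Zone: $184,164; Valley Township: $165,497

Assessed value total 1,224,108; residents total 6,291.
Combined weights (50% assessed value + 50% residents): Lower District 0.4455; Central Zone 0.2921; Valley Township 0.2625.
Proportional shares: Lower District 280,913.23; Central Zone 184,163.53; Valley Township 165,497.24.
At nearest $1: Lower District $280,913; Central Zone $184,164; Valley Township $165,497. Sum = $630,574.
No rounding difference to absorb.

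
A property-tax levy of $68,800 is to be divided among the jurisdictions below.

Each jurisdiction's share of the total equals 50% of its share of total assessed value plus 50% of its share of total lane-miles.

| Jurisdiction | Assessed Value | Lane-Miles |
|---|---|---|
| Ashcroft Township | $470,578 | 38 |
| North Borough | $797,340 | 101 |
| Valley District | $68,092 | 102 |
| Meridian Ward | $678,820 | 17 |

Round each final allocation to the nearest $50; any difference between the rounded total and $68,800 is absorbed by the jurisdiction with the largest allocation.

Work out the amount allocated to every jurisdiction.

Ashcroft Township: $13,100 | North Borough: $27,100 | Valley District: $14,750 | Meridian Ward: $13,850

Assessed value total 2,014,830; lane-miles total 258.
Blended shares (50% assessed value + 50% lane-miles): Ashcroft Township 0.1904; North Borough 0.3936; Valley District 0.2146; Meridian Ward 0.2014.
Unrounded shares: Ashcroft Township 13,101.03; North Borough 27,079.97; Valley District 14,762.56; Meridian Ward 13,856.43.
At nearest $50: Ashcroft Township $13,100; North Borough $27,100; Valley District $14,750; Meridian Ward $13,850. Sum = $68,800.
Rounded total matches; no reconciliation needed.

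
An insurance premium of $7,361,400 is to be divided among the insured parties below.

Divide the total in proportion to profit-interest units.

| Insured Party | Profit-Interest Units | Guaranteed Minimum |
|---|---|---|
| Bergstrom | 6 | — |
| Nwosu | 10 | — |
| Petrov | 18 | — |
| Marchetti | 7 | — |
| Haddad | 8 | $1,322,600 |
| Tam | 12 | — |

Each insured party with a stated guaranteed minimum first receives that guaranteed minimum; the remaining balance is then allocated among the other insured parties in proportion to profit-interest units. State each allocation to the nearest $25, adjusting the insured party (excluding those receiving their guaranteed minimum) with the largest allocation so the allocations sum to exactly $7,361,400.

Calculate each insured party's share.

Guaranteed amounts: Haddad $1,322,600. Remaining pool $6,038,800.
Remaining pool split over remaining profit-interest units 53: Bergstrom 683,637.74 → $683,650; Nwosu 1,139,396.23 → $1,139,400; Petrov 2,050,913.21 → $2,050,925; Marchetti 797,577.36 → $797,575; Tam 1,367,275.47 → $1,367,275.
Rounding difference −$25 applied to Petrov → $2,050,900.

Bergstrom: $683,650 | Nwosu: $1,139,400 | Petrov: $2,050,900 | Marchetti: $797,575 | Haddad: $1,322,600 | Tam: $1,367,275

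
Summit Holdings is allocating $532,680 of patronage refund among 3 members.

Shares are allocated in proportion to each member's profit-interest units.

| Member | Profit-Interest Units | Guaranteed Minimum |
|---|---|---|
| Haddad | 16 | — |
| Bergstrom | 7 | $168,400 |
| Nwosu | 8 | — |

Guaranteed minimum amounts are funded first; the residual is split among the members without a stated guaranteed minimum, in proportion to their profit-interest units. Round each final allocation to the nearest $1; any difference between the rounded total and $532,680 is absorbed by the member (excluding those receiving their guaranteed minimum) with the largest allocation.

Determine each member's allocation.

Fund the minimums — Bergstrom $168,400. Remaining pool $364,280.
Remaining pool split over remaining profit-interest units 24: Haddad 242,853.33 → $242,853; Nwosu 121,426.67 → $121,427.

Haddad: $242,853 | Bergstrom: $168,400 | Nwosu: $121,427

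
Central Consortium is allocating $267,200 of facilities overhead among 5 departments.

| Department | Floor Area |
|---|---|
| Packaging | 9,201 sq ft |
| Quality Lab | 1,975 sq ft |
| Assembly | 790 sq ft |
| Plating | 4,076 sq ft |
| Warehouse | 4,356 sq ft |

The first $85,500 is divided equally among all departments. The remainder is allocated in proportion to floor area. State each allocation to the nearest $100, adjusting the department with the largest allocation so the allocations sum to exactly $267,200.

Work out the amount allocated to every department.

First tranche $85,500 split equally: $17,100 each.
Remainder $181,700 by floor area (total 20,398): Packaging 81,960.08 → $82,000; Quality Lab 17,592.78 → $17,600; Assembly 7,037.11 → $7,000; Plating 36,307.93 → $36,300; Warehouse 38,802.10 → $38,800.
Totals: Packaging $17,100 + $82,000 = $99,100; Quality Lab $17,100 + $17,600 = $34,700; Assembly $17,100 + $7,000 = $24,100; Plating $17,100 + $36,300 = $53,400; Warehouse $17,100 + $38,800 = $55,900.

Packaging: $99,100 | Quality Lab: $34,700 | Assembly: $24,100 | Plating: $53,400 | Warehouse: $55,900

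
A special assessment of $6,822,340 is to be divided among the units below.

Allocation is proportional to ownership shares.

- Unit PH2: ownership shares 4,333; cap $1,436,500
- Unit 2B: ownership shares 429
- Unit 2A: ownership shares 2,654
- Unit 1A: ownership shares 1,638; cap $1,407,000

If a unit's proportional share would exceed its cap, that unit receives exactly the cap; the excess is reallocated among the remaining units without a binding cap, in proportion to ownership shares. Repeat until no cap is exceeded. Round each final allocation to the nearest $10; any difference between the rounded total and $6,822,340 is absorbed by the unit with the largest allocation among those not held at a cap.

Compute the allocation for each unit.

Unit PH2: $1,436,500; Unit 2B: $553,660; Unit 2A: $3,425,180; Unit 1A: $1,407,000

Ownership shares total: 9,054.
Proportional shares (ignoring caps): Unit PH2 3,264,987.76; Unit 2B 323,258.65; Unit 2A 1,999,833.26; Unit 1A 1,234,260.32.
Cap binds for Unit PH2 ($1,436,500); remaining pool $5,385,840 reallocated over remaining ownership shares 4,721.
Cap binds for Unit 1A ($1,407,000); remaining pool $3,978,840 reallocated over remaining ownership shares 3,083.
Redistributed shares: Unit 2B 553,656.30 → $553,660; Unit 2A 3,425,183.70 → $3,425,180.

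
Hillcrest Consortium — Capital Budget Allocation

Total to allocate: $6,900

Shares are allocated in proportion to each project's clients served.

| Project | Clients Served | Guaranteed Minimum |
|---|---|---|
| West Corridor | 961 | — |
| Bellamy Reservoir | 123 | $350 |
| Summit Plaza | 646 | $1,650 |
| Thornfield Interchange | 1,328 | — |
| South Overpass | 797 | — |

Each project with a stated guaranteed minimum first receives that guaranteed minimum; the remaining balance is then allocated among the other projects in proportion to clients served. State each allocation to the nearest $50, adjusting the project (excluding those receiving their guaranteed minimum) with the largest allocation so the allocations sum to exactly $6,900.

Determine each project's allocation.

West Corridor: $1,550 · Bellamy Reservoir: $350 · Summit Plaza: $1,650 · Thornfield Interchange: $2,100 · South Overpass: $1,250

Fund the minimums — Bellamy Reservoir $350; Summit Plaza $1,650. Residual $4,900.
Residual split over remaining clients served 3,086: West Corridor 1,525.89 → $1,550; Thornfield Interchange 2,108.62 → $2,100; South Overpass 1,265.49 → $1,250.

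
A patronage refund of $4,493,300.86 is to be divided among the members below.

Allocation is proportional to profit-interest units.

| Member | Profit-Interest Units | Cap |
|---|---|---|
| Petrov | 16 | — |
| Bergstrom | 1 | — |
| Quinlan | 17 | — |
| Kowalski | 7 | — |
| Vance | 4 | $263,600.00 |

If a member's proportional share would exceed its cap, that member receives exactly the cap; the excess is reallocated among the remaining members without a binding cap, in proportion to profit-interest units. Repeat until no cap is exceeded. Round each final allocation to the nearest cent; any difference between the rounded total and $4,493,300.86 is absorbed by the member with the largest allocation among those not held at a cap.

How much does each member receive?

Petrov: $1,650,614.97 · Bergstrom: $103,163.44 · Quinlan: $1,753,778.40 · Kowalski: $722,144.05 · Vance: $263,600.00

Combined profit-interest units = 45.
Unconstrained shares: Petrov 1,597,618.0836; Bergstrom 99,851.1302; Quinlan 1,697,469.2138; Kowalski 698,957.9116; Vance 399,404.5209.
Held at cap: Vance ($263,600.00); balance $4,229,700.86 reallocated over remaining profit-interest units 41.
Remaining shares: Petrov 1,650,614.9698 → $1,650,614.97; Bergstrom 103,163.4356 → $103,163.44; Quinlan 1,753,778.4054 → $1,753,778.41; Kowalski 722,144.0493 → $722,144.05.
Rounding difference −$0.01 applied to Quinlan → $1,753,778.40.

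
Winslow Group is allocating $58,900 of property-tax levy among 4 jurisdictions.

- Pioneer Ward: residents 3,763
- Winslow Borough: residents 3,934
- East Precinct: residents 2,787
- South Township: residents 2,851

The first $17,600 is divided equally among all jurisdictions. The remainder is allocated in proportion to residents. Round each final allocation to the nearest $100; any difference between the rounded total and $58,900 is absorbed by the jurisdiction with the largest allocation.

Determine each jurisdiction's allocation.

First tranche $17,600 split equally: $4,400 each.
Remainder $41,300 by residents (total 13,335): Pioneer Ward 11,654.44 → $11,700; Winslow Borough 12,184.04 → $12,200; East Precinct 8,631.65 → $8,600; South Township 8,829.87 → $8,800.
Totals: Pioneer Ward $4,400 + $11,700 = $16,100; Winslow Borough $4,400 + $12,200 = $16,600; East Precinct $4,400 + $8,600 = $13,000; South Township $4,400 + $8,800 = $13,200.

Pioneer Ward: $16,100; Winslow Borough: $16,600; East Precinct: $13,000; South Township: $13,200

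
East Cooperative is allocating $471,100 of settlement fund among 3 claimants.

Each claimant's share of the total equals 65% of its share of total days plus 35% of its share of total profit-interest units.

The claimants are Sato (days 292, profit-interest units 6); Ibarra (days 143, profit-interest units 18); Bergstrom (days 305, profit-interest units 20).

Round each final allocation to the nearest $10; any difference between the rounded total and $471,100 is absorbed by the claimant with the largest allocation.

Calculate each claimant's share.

Sato: $143,320 | Ibarra: $126,630 | Bergstrom: $201,150

Totals — days 740, profit-interest units 44.
Combined weights (65% days + 35% profit-interest units): Sato 0.3042; Ibarra 0.2688; Bergstrom 0.4270.
Pro-rata amounts: Sato 143,315.10; Ibarra 126,626.93; Bergstrom 201,157.96.
After rounding ($10): Sato $143,320; Ibarra $126,630; Bergstrom $201,160. Sum = $471,110.
Difference $471,100 − $471,110 = −$10 applied to largest allocation (Bergstrom): Bergstrom becomes $201,150.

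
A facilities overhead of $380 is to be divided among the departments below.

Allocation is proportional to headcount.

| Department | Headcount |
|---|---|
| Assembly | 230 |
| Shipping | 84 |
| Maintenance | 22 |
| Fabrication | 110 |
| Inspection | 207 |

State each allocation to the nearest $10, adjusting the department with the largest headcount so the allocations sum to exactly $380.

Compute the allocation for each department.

Sum of headcount: 653.
Pro-rata amounts: Assembly 230/653 × $380 = 133.84; Shipping 84/653 × $380 = 48.88; Maintenance 22/653 × $380 = 12.80; Fabrication 110/653 × $380 = 64.01; Inspection 207/653 × $380 = 120.46.
At nearest $10: Assembly $130; Shipping $50; Maintenance $10; Fabrication $60; Inspection $120. Sum = $370.
Difference $380 − $370 = +$10 applied to largest headcount (Assembly): Assembly becomes $140.

Assembly: $140 · Shipping: $50 · Maintenance: $10 · Fabrication: $60 · Inspection: $120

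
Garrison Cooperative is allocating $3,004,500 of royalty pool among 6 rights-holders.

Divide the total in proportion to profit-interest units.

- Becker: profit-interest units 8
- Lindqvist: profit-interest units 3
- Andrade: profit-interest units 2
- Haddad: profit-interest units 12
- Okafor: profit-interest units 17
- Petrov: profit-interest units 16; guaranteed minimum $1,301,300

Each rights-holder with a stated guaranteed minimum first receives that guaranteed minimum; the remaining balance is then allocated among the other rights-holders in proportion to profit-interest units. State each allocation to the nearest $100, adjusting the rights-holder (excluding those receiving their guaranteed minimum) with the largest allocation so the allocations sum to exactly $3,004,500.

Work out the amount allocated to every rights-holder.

Minimums first: Petrov $1,301,300. Balance $1,703,200.
Balance split over remaining profit-interest units 42: Becker 324,419.05 → $324,400; Lindqvist 121,657.14 → $121,700; Andrade 81,104.76 → $81,100; Haddad 486,628.57 → $486,600; Okafor 689,390.48 → $689,400.

Becker: $324,400 · Lindqvist: $121,700 · Andrade: $81,100 · Haddad: $486,600 · Okafor: $689,400 · Petrov: $1,301,300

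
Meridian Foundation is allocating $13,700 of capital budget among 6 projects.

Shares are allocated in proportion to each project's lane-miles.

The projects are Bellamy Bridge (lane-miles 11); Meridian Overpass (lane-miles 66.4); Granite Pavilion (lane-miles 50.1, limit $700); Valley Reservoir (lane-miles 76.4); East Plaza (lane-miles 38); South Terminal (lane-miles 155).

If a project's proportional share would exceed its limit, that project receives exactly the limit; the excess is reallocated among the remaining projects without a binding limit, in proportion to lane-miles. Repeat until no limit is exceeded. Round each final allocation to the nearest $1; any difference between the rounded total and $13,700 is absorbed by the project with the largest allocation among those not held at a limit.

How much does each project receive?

Lane-miles total: 396.9.
Proportional shares (ignoring caps): Bellamy Bridge 379.69; Meridian Overpass 2,291.96; Granite Pavilion 1,729.33; Valley Reservoir 2,637.14; East Plaza 1,311.67; South Terminal 5,350.21.
Cap binds for Granite Pavilion ($700); remaining pool $13,000 reallocated over remaining lane-miles 346.8.
Shares after redistribution: Bellamy Bridge 412.34 → $412; Meridian Overpass 2,489.04 → $2,489; Valley Reservoir 2,863.90 → $2,864; East Plaza 1,424.45 → $1,424; South Terminal 5,810.27 → $5,810.
Rounding difference +$1 applied to South Terminal → $5,811.

Bellamy Bridge: $412 | Meridian Overpass: $2,489 | Granite Pavilion: $700 | Valley Reservoir: $2,864 | East Plaza: $1,424 | South Terminal: $5,811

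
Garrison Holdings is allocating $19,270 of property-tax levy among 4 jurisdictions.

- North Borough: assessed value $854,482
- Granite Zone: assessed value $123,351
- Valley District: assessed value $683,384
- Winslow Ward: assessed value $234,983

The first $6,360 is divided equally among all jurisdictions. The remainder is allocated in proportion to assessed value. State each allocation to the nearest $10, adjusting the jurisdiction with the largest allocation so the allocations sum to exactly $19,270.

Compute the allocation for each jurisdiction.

First tranche $6,360 split equally: $1,590 each.
Remainder $12,910 by assessed value (total 1,896,200): North Borough 5,817.62 → $5,820; Granite Zone 839.82 → $840; Valley District 4,652.72 → $4,650; Winslow Ward 1,599.85 → $1,600.
Totals: North Borough $1,590 + $5,820 = $7,410; Granite Zone $1,590 + $840 = $2,430; Valley District $1,590 + $4,650 = $6,240; Winslow Ward $1,590 + $1,600 = $3,190.

North Borough: $7,410; Granite Zone: $2,430; Valley District: $6,240; Winslow Ward: $3,190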